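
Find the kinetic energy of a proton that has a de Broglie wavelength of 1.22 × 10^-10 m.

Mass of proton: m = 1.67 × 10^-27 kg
8.83 × 10^-21 J (or 0.0551 eV)

From λ = h/√(2mKE), we solve for KE:

λ² = h²/(2mKE)
KE = h²/(2mλ²)
KE = (6.626 × 10^-34 J·s)² / (2 × 1.67 × 10^-27 kg × (1.22 × 10^-10 m)²)
KE = 8.83 × 10^-21 J
KE = 0.0551 eV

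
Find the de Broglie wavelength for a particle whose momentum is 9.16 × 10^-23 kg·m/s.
7.23 × 10^-12 m

Using the de Broglie relation λ = h/p:

λ = h/p
λ = (6.626 × 10^-34 J·s) / (9.16 × 10^-23 kg·m/s)
λ = 7.23 × 10^-12 m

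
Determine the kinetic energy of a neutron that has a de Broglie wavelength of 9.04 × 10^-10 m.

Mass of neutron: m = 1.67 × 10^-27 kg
1.61 × 10^-22 J (or 1.00 × 10^-3 eV)

From λ = h/√(2mKE), we solve for KE:

λ² = h²/(2mKE)
KE = h²/(2mλ²)
KE = (6.626 × 10^-34 J·s)² / (2 × 1.67 × 10^-27 kg × (9.04 × 10^-10 m)²)
KE = 1.61 × 10^-22 J
KE = 1.00 × 10^-3 eV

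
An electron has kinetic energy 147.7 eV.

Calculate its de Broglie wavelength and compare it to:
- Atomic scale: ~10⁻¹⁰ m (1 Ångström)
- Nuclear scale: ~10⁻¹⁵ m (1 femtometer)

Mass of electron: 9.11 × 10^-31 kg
λ = 1.01 × 10^-10 m, which is larger than typical atomic dimensions (~1 Å).

Using λ = h/√(2mKE):

KE = 147.7 eV = 2.366 × 10^-17 J

λ = h/√(2mKE)
λ = (6.626 × 10^-34 J·s) / √(2 × 9.11 × 10^-31 kg × 2.366 × 10^-17 J)
λ = 1.01 × 10^-10 m

Comparison:
- Atomic scale (10⁻¹⁰ m): λ is 1× this size
- Nuclear scale (10⁻¹⁵ m): λ is 1e+05× this size

The wavelength is larger than typical atomic dimensions (~1 Å).

This wavelength is significant for atomic-scale phenomena like electron diffraction from crystal lattices.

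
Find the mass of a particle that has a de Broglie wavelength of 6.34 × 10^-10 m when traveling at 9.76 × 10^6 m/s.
1.07 × 10^-31 kg

From the de Broglie relation λ = h/(mv), we solve for m:

m = h/(λv)
m = (6.626 × 10^-34 J·s) / (6.34 × 10^-10 m × 9.76 × 10^6 m/s)
m = 1.07 × 10^-31 kg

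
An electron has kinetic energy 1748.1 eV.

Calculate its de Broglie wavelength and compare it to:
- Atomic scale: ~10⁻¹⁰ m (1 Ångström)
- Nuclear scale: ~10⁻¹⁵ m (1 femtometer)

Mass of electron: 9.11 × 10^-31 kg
λ = 2.93 × 10^-11 m, which is between nuclear and atomic scales.

Using λ = h/√(2mKE):

KE = 1748.1 eV = 2.801 × 10^-16 J

λ = h/√(2mKE)
λ = (6.626 × 10^-34 J·s) / √(2 × 9.11 × 10^-31 kg × 2.801 × 10^-16 J)
λ = 2.93 × 10^-11 m

Comparison:
- Atomic scale (10⁻¹⁰ m): λ is 0.29× this size
- Nuclear scale (10⁻¹⁵ m): λ is 2.9e+04× this size

The wavelength is between nuclear and atomic scales.

This wavelength is appropriate for probing atomic structure but too large for nuclear physics experiments.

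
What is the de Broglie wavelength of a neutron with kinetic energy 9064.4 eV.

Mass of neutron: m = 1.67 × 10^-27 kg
3.01 × 10^-13 m

Using λ = h/√(2mKE):

First convert KE to Joules: KE = 9064.4 eV = 1.452 × 10^-15 J

λ = h/√(2mKE)
λ = (6.626 × 10^-34 J·s) / √(2 × 1.67 × 10^-27 kg × 1.452 × 10^-15 J)
λ = 3.01 × 10^-13 m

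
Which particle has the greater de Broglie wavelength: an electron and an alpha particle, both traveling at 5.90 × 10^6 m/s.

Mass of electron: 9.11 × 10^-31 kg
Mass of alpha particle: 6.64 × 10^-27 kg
The electron has the longer wavelength.

Using λ = h/(mv), since both particles have the same velocity, the wavelength depends only on mass.

For electron: λ₁ = h/(m₁v) = 1.23 × 10^-10 m
For alpha particle: λ₂ = h/(m₂v) = 1.69 × 10^-14 m

Since λ ∝ 1/m at constant velocity, the lighter particle has the longer wavelength.

The electron has the longer de Broglie wavelength.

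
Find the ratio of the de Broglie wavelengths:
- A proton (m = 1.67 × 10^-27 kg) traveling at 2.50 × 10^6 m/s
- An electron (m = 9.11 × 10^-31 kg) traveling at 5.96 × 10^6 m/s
λ₁/λ₂ = 1.30 × 10^-3

Using λ = h/(mv):

λ₁ = h/(m₁v₁) = 1.59 × 10^-13 m
λ₂ = h/(m₂v₂) = 1.22 × 10^-10 m

Ratio λ₁/λ₂ = (m₂v₂)/(m₁v₁)
         = (9.11 × 10^-31 kg × 5.96 × 10^6 m/s) / (1.67 × 10^-27 kg × 2.50 × 10^6 m/s)
         = 1.30 × 10^-3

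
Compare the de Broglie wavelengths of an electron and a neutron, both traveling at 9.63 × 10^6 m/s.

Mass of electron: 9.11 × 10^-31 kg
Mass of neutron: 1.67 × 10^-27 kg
The electron has the longer wavelength.

Using λ = h/(mv), since both particles have the same velocity, the wavelength depends only on mass.

For electron: λ₁ = h/(m₁v) = 7.55 × 10^-11 m
For neutron: λ₂ = h/(m₂v) = 4.12 × 10^-14 m

Since λ ∝ 1/m at constant velocity, the lighter particle has the longer wavelength.

The electron has the longer de Broglie wavelength.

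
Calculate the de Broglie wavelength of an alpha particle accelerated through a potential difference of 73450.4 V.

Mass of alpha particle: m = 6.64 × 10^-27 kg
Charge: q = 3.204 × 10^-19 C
3.75 × 10^-14 m

When a particle is accelerated through voltage V, it gains kinetic energy KE = qV.

The de Broglie wavelength is then λ = h/√(2mqV):

λ = h/√(2mqV)
λ = (6.626 × 10^-34 J·s) / √(2 × 6.64 × 10^-27 kg × 3.204 × 10^-19 C × 73450.4 V)
λ = 3.75 × 10^-14 m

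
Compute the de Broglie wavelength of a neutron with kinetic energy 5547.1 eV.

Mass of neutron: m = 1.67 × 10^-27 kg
3.85 × 10^-13 m

Using λ = h/√(2mKE):

First convert KE to Joules: KE = 5547.1 eV = 8.887 × 10^-16 J

λ = h/√(2mKE)
λ = (6.626 × 10^-34 J·s) / √(2 × 1.67 × 10^-27 kg × 8.887 × 10^-16 J)
λ = 3.85 × 10^-13 m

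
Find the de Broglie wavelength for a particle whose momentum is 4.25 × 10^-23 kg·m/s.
1.56 × 10^-11 m

Using the de Broglie relation λ = h/p:

λ = h/p
λ = (6.626 × 10^-34 J·s) / (4.25 × 10^-23 kg·m/s)
λ = 1.56 × 10^-11 m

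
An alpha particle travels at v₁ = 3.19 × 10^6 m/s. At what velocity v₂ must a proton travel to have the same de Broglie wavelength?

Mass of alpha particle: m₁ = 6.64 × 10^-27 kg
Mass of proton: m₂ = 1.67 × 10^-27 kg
v₂ = 1.27 × 10^7 m/s

For equal de Broglie wavelengths: λ₁ = λ₂

h/(m₁v₁) = h/(m₂v₂)
m₁v₁ = m₂v₂
v₂ = v₁ · (m₁/m₂)

v₂ = 3.19 × 10^6 m/s × (6.64 × 10^-27 kg / 1.67 × 10^-27 kg)
v₂ = 1.27 × 10^7 m/s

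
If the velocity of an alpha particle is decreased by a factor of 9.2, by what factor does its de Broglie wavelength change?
The wavelength increases by a factor of 9.2.

From λ = h/(mv), the wavelength is inversely proportional to velocity:

λ ∝ 1/v

If v → v/9.2, then λ → 9.2λ

When velocity is decreased by a factor of 9.2, the wavelength increases by a factor of 9.2.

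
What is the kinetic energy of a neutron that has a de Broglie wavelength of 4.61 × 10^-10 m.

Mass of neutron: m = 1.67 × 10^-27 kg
6.19 × 10^-22 J (or 3.86 × 10^-3 eV)

From λ = h/√(2mKE), we solve for KE:

λ² = h²/(2mKE)
KE = h²/(2mλ²)
KE = (6.626 × 10^-34 J·s)² / (2 × 1.67 × 10^-27 kg × (4.61 × 10^-10 m)²)
KE = 6.19 × 10^-22 J
KE = 3.86 × 10^-3 eV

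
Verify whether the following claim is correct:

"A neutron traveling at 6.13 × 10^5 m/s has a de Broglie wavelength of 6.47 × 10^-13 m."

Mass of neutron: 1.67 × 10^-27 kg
True

The claim is correct.

Using λ = h/(mv):
λ = (6.626 × 10^-34 J·s) / (1.67 × 10^-27 kg × 6.13 × 10^5 m/s)
λ = 6.47 × 10^-13 m

This matches the claimed value.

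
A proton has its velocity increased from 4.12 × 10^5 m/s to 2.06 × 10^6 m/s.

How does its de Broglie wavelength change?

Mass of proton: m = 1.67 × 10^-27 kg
The wavelength decreases by a factor of 5.

Using λ = h/(mv):

Initial wavelength: λ₁ = h/(mv₁) = 9.63 × 10^-13 m
Final wavelength: λ₂ = h/(mv₂) = 1.93 × 10^-13 m

Since λ ∝ 1/v, when velocity increases by a factor of 5, the wavelength decreases by a factor of 5.

λ₂/λ₁ = v₁/v₂ = 1/5

The wavelength decreases by a factor of 5.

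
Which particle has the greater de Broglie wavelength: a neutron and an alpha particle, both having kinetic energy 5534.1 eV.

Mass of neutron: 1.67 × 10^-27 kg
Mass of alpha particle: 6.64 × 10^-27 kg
The neutron has the longer wavelength.

Using λ = h/√(2mKE):

For neutron: λ₁ = h/√(2m₁KE) = 3.85 × 10^-13 m
For alpha particle: λ₂ = h/√(2m₂KE) = 1.93 × 10^-13 m

Since λ ∝ 1/√m at constant kinetic energy, the lighter particle has the longer wavelength.

The neutron has the longer de Broglie wavelength.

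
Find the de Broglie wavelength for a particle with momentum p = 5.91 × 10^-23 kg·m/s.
1.12 × 10^-11 m

Using the de Broglie relation λ = h/p:

λ = h/p
λ = (6.626 × 10^-34 J·s) / (5.91 × 10^-23 kg·m/s)
λ = 1.12 × 10^-11 m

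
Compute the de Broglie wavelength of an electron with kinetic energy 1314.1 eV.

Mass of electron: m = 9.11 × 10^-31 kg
3.38 × 10^-11 m

Using λ = h/√(2mKE):

First convert KE to Joules: KE = 1314.1 eV = 2.105 × 10^-16 J

λ = h/√(2mKE)
λ = (6.626 × 10^-34 J·s) / √(2 × 9.11 × 10^-31 kg × 2.105 × 10^-16 J)
λ = 3.38 × 10^-11 m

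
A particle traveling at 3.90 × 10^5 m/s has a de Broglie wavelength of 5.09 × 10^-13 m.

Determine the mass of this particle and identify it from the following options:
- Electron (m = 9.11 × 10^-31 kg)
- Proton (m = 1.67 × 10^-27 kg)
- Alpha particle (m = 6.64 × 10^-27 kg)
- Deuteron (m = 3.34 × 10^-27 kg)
The particle is a deuteron.

From λ = h/(mv), solve for mass:

m = h/(λv)
m = (6.626 × 10^-34 J·s) / (5.09 × 10^-13 m × 3.90 × 10^5 m/s)
m = 3.34 × 10^-27 kg

Comparing with the listed masses, this is closest to a deuteron.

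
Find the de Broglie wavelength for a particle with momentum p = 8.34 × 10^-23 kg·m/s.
7.94 × 10^-12 m

Using the de Broglie relation λ = h/p:

λ = h/p
λ = (6.626 × 10^-34 J·s) / (8.34 × 10^-23 kg·m/s)
λ = 7.94 × 10^-12 m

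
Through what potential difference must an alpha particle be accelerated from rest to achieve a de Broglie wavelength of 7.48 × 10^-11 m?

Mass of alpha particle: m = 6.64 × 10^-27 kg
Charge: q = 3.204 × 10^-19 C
1.84 × 10^-2 V

From λ = h/√(2mqV), we solve for V:

λ² = h²/(2mqV)
V = h²/(2mqλ²)
V = (6.626 × 10^-34 J·s)² / (2 × 6.64 × 10^-27 kg × 3.204 × 10^-19 C × (7.48 × 10^-11 m)²)
V = 1.84 × 10^-2 V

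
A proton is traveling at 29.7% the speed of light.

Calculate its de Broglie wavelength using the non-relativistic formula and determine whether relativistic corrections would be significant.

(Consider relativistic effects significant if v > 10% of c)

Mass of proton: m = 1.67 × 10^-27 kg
Yes, relativistic corrections are needed.

Using the non-relativistic de Broglie formula λ = h/(mv):

v = 29.7% × c = 8.904 × 10^7 m/s

λ = h/(mv)
λ = (6.626 × 10^-34 J·s) / (1.67 × 10^-27 kg × 8.904 × 10^7 m/s)
λ = 4.46 × 10^-15 m

Since v = 29.7% of c > 10% of c, relativistic corrections ARE significant and the actual wavelength would differ from this non-relativistic estimate.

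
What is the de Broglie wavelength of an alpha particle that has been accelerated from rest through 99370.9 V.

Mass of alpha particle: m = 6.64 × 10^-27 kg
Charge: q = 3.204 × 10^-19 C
3.22 × 10^-14 m

When a particle is accelerated through voltage V, it gains kinetic energy KE = qV.

The de Broglie wavelength is then λ = h/√(2mqV):

λ = h/√(2mqV)
λ = (6.626 × 10^-34 J·s) / √(2 × 6.64 × 10^-27 kg × 3.204 × 10^-19 C × 99370.9 V)
λ = 3.22 × 10^-14 m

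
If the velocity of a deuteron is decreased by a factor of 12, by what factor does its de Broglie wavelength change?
The wavelength increases by a factor of 12.

From λ = h/(mv), the wavelength is inversely proportional to velocity:

λ ∝ 1/v

If v → v/12, then λ → 12λ

When velocity is decreased by a factor of 12, the wavelength increases by a factor of 12.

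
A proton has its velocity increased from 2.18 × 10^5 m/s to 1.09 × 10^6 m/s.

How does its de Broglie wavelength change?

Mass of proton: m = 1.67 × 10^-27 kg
The wavelength decreases by a factor of 5.

Using λ = h/(mv):

Initial wavelength: λ₁ = h/(mv₁) = 1.82 × 10^-12 m
Final wavelength: λ₂ = h/(mv₂) = 3.64 × 10^-13 m

Since λ ∝ 1/v, when velocity increases by a factor of 5, the wavelength decreases by a factor of 5.

λ₂/λ₁ = v₁/v₂ = 1/5

The wavelength decreases by a factor of 5.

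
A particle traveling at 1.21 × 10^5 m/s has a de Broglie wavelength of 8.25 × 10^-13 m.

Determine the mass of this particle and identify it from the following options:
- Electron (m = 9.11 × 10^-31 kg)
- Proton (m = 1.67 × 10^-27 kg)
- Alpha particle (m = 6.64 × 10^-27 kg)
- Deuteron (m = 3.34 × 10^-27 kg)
The particle is an alpha particle.

From λ = h/(mv), solve for mass:

m = h/(λv)
m = (6.626 × 10^-34 J·s) / (8.25 × 10^-13 m × 1.21 × 10^5 m/s)
m = 6.64 × 10^-27 kg

Comparing with the listed masses, this is closest to an alpha particle.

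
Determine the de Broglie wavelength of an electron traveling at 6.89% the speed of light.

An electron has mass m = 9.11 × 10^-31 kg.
3.52 × 10^-11 m

Using the de Broglie relation λ = h/(mv):

v = 6.89% × c = 2.066 × 10^7 m/s

λ = h/(mv)
λ = (6.626 × 10^-34 J·s) / (9.11 × 10^-31 kg × 2.066 × 10^7 m/s)
λ = 3.52 × 10^-11 m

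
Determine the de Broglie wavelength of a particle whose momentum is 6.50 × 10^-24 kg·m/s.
1.02 × 10^-10 m

Using the de Broglie relation λ = h/p:

λ = h/p
λ = (6.626 × 10^-34 J·s) / (6.50 × 10^-24 kg·m/s)
λ = 1.02 × 10^-10 m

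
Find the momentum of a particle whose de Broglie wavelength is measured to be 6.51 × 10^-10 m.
1.02 × 10^-24 kg·m/s

From the de Broglie relation λ = h/p, we solve for p:

p = h/λ
p = (6.626 × 10^-34 J·s) / (6.51 × 10^-10 m)
p = 1.02 × 10^-24 kg·m/s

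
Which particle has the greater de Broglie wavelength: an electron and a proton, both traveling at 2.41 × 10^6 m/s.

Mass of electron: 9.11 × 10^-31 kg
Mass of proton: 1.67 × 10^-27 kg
The electron has the longer wavelength.

Using λ = h/(mv), since both particles have the same velocity, the wavelength depends only on mass.

For electron: λ₁ = h/(m₁v) = 3.02 × 10^-10 m
For proton: λ₂ = h/(m₂v) = 1.65 × 10^-13 m

Since λ ∝ 1/m at constant velocity, the lighter particle has the longer wavelength.

The electron has the longer de Broglie wavelength.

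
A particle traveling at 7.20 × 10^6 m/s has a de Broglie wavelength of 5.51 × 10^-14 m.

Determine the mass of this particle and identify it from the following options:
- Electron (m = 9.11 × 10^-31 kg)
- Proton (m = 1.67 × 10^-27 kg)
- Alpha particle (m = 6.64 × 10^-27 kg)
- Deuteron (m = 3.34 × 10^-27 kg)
The particle is a proton.

From λ = h/(mv), solve for mass:

m = h/(λv)
m = (6.626 × 10^-34 J·s) / (5.51 × 10^-14 m × 7.20 × 10^6 m/s)
m = 1.67 × 10^-27 kg

Comparing with the listed masses, this is closest to a proton.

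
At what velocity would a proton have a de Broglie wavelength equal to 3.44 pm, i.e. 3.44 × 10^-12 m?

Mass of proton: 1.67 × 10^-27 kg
1.15 × 10^5 m/s

From λ = h/(mv), solve for v:

v = h/(mλ)
v = (6.626 × 10^-34 J·s) / (1.67 × 10^-27 kg × 3.44 × 10^-12 m)
v = 1.15 × 10^5 m/s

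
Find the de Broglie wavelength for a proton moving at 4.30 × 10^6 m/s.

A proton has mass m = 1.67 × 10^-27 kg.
9.23 × 10^-14 m

Using the de Broglie relation λ = h/(mv):

λ = h/(mv)
λ = (6.626 × 10^-34 J·s) / (1.67 × 10^-27 kg × 4.30 × 10^6 m/s)
λ = 9.23 × 10^-14 m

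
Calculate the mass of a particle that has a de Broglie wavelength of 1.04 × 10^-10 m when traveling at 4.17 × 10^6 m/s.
1.53 × 10^-30 kg

From the de Broglie relation λ = h/(mv), we solve for m:

m = h/(λv)
m = (6.626 × 10^-34 J·s) / (1.04 × 10^-10 m × 4.17 × 10^6 m/s)
m = 1.53 × 10^-30 kg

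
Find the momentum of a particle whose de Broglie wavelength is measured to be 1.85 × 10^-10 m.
3.58 × 10^-24 kg·m/s

From the de Broglie relation λ = h/p, we solve for p:

p = h/λ
p = (6.626 × 10^-34 J·s) / (1.85 × 10^-10 m)
p = 3.58 × 10^-24 kg·m/s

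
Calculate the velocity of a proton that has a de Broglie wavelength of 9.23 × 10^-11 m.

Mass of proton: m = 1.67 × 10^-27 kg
4.30 × 10^3 m/s

From the de Broglie relation λ = h/(mv), we solve for v:

v = h/(mλ)
v = (6.626 × 10^-34 J·s) / (1.67 × 10^-27 kg × 9.23 × 10^-11 m)
v = 4.30 × 10^3 m/s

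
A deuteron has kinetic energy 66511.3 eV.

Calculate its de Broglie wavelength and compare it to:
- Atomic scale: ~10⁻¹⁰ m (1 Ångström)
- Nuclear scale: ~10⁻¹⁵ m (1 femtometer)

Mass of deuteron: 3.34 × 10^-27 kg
λ = 7.85 × 10^-14 m, which is between nuclear and atomic scales.

Using λ = h/√(2mKE):

KE = 66511.3 eV = 1.066 × 10^-14 J

λ = h/√(2mKE)
λ = (6.626 × 10^-34 J·s) / √(2 × 3.34 × 10^-27 kg × 1.066 × 10^-14 J)
λ = 7.85 × 10^-14 m

Comparison:
- Atomic scale (10⁻¹⁰ m): λ is 0.00079× this size
- Nuclear scale (10⁻¹⁵ m): λ is 79× this size

The wavelength is between nuclear and atomic scales.

This wavelength is appropriate for probing atomic structure but too large for nuclear physics experiments.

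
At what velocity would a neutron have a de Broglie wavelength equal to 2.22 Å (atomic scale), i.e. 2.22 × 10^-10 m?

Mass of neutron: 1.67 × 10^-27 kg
1.79 × 10^3 m/s

From λ = h/(mv), solve for v:

v = h/(mλ)
v = (6.626 × 10^-34 J·s) / (1.67 × 10^-27 kg × 2.22 × 10^-10 m)
v = 1.79 × 10^3 m/s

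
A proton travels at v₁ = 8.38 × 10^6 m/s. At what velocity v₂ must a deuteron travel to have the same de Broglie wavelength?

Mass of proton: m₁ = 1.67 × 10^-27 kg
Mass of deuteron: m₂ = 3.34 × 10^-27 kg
v₂ = 4.19 × 10^6 m/s

For equal de Broglie wavelengths: λ₁ = λ₂

h/(m₁v₁) = h/(m₂v₂)
m₁v₁ = m₂v₂
v₂ = v₁ · (m₁/m₂)

v₂ = 8.38 × 10^6 m/s × (1.67 × 10^-27 kg / 3.34 × 10^-27 kg)
v₂ = 4.19 × 10^6 m/s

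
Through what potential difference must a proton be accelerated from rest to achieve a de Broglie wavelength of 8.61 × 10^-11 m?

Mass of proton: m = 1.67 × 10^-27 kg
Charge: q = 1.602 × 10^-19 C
1.11 × 10^-1 V

From λ = h/√(2mqV), we solve for V:

λ² = h²/(2mqV)
V = h²/(2mqλ²)
V = (6.626 × 10^-34 J·s)² / (2 × 1.67 × 10^-27 kg × 1.602 × 10^-19 C × (8.61 × 10^-11 m)²)
V = 1.11 × 10^-1 V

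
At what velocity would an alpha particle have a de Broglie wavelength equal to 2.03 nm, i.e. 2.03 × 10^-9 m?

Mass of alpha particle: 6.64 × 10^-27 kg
4.92 × 10^1 m/s

From λ = h/(mv), solve for v:

v = h/(mλ)
v = (6.626 × 10^-34 J·s) / (6.64 × 10^-27 kg × 2.03 × 10^-9 m)
v = 4.92 × 10^1 m/s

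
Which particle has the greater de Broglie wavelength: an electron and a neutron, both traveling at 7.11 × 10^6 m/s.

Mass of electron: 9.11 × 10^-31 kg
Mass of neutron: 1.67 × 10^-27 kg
The electron has the longer wavelength.

Using λ = h/(mv), since both particles have the same velocity, the wavelength depends only on mass.

For electron: λ₁ = h/(m₁v) = 1.02 × 10^-10 m
For neutron: λ₂ = h/(m₂v) = 5.58 × 10^-14 m

Since λ ∝ 1/m at constant velocity, the lighter particle has the longer wavelength.

The electron has the longer de Broglie wavelength.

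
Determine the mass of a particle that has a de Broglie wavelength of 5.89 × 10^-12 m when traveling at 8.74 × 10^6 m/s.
1.29 × 10^-29 kg

From the de Broglie relation λ = h/(mv), we solve for m:

m = h/(λv)
m = (6.626 × 10^-34 J·s) / (5.89 × 10^-12 m × 8.74 × 10^6 m/s)
m = 1.29 × 10^-29 kg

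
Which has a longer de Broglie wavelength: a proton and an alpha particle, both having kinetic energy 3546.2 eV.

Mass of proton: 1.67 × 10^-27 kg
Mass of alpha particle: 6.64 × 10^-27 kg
The proton has the longer wavelength.

Using λ = h/√(2mKE):

For proton: λ₁ = h/√(2m₁KE) = 4.81 × 10^-13 m
For alpha particle: λ₂ = h/√(2m₂KE) = 2.41 × 10^-13 m

Since λ ∝ 1/√m at constant kinetic energy, the lighter particle has the longer wavelength.

The proton has the longer de Broglie wavelength.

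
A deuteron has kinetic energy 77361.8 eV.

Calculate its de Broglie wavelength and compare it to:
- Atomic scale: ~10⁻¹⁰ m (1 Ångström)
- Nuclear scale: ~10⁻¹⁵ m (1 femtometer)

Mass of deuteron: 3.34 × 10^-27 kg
λ = 7.28 × 10^-14 m, which is between nuclear and atomic scales.

Using λ = h/√(2mKE):

KE = 77361.8 eV = 1.239 × 10^-14 J

λ = h/√(2mKE)
λ = (6.626 × 10^-34 J·s) / √(2 × 3.34 × 10^-27 kg × 1.239 × 10^-14 J)
λ = 7.28 × 10^-14 m

Comparison:
- Atomic scale (10⁻¹⁰ m): λ is 0.00073× this size
- Nuclear scale (10⁻¹⁵ m): λ is 73× this size

The wavelength is between nuclear and atomic scales.

This wavelength is appropriate for probing atomic structure but too large for nuclear physics experiments.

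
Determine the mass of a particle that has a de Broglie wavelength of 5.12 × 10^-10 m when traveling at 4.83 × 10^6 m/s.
2.68 × 10^-31 kg

From the de Broglie relation λ = h/(mv), we solve for m:

m = h/(λv)
m = (6.626 × 10^-34 J·s) / (5.12 × 10^-10 m × 4.83 × 10^6 m/s)
m = 2.68 × 10^-31 kg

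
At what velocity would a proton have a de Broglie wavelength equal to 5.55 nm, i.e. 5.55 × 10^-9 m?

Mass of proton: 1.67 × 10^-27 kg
7.15 × 10^1 m/s

From λ = h/(mv), solve for v:

v = h/(mλ)
v = (6.626 × 10^-34 J·s) / (1.67 × 10^-27 kg × 5.55 × 10^-9 m)
v = 7.15 × 10^1 m/s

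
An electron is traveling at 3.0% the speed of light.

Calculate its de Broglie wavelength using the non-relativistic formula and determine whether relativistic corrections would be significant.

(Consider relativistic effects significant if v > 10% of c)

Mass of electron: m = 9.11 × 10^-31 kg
No, relativistic corrections are not needed.

Using the non-relativistic de Broglie formula λ = h/(mv):

v = 3.0% × c = 8.994 × 10^6 m/s

λ = h/(mv)
λ = (6.626 × 10^-34 J·s) / (9.11 × 10^-31 kg × 8.994 × 10^6 m/s)
λ = 8.09 × 10^-11 m

Since v = 3.0% of c < 10% of c, relativistic corrections are NOT significant and this non-relativistic result is a good approximation.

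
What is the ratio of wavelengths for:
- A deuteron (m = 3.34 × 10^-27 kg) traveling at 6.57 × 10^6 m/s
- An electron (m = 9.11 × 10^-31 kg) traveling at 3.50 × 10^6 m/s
λ₁/λ₂ = 1.45 × 10^-4

Using λ = h/(mv):

λ₁ = h/(m₁v₁) = 3.02 × 10^-14 m
λ₂ = h/(m₂v₂) = 2.08 × 10^-10 m

Ratio λ₁/λ₂ = (m₂v₂)/(m₁v₁)
         = (9.11 × 10^-31 kg × 3.50 × 10^6 m/s) / (3.34 × 10^-27 kg × 6.57 × 10^6 m/s)
         = 1.45 × 10^-4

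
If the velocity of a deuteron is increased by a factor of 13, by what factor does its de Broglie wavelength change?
The wavelength decreases by a factor of 13.

From λ = h/(mv), the wavelength is inversely proportional to velocity:

λ ∝ 1/v

If v → 13v, then λ → λ/13

When velocity is increased by a factor of 13, the wavelength decreases by a factor of 13.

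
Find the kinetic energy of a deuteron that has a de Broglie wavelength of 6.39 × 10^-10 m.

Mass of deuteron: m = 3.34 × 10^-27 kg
1.61 × 10^-22 J (or 1.00 × 10^-3 eV)

From λ = h/√(2mKE), we solve for KE:

λ² = h²/(2mKE)
KE = h²/(2mλ²)
KE = (6.626 × 10^-34 J·s)² / (2 × 3.34 × 10^-27 kg × (6.39 × 10^-10 m)²)
KE = 1.61 × 10^-22 J
KE = 1.00 × 10^-3 eV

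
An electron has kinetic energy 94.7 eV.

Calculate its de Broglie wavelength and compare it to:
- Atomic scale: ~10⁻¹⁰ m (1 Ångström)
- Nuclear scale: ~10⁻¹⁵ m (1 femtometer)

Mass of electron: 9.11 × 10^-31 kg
λ = 1.26 × 10^-10 m, which is larger than typical atomic dimensions (~1 Å).

Using λ = h/√(2mKE):

KE = 94.7 eV = 1.517 × 10^-17 J

λ = h/√(2mKE)
λ = (6.626 × 10^-34 J·s) / √(2 × 9.11 × 10^-31 kg × 1.517 × 10^-17 J)
λ = 1.26 × 10^-10 m

Comparison:
- Atomic scale (10⁻¹⁰ m): λ is 1.3× this size
- Nuclear scale (10⁻¹⁵ m): λ is 1.3e+05× this size

The wavelength is larger than typical atomic dimensions (~1 Å).

This wavelength is significant for atomic-scale phenomena like electron diffraction from crystal lattices.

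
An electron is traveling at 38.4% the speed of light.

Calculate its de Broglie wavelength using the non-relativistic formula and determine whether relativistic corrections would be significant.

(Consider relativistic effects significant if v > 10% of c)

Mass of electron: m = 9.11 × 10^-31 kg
Yes, relativistic corrections are needed.

Using the non-relativistic de Broglie formula λ = h/(mv):

v = 38.4% × c = 1.151 × 10^8 m/s

λ = h/(mv)
λ = (6.626 × 10^-34 J·s) / (9.11 × 10^-31 kg × 1.151 × 10^8 m/s)
λ = 6.32 × 10^-12 m

Since v = 38.4% of c > 10% of c, relativistic corrections ARE significant and the actual wavelength would differ from this non-relativistic estimate.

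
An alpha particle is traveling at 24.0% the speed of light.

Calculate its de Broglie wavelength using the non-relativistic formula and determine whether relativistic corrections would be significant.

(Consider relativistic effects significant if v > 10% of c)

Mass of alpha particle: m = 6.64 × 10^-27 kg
Yes, relativistic corrections are needed.

Using the non-relativistic de Broglie formula λ = h/(mv):

v = 24.0% × c = 7.195 × 10^7 m/s

λ = h/(mv)
λ = (6.626 × 10^-34 J·s) / (6.64 × 10^-27 kg × 7.195 × 10^7 m/s)
λ = 1.39 × 10^-15 m

Since v = 24.0% of c > 10% of c, relativistic corrections ARE significant and the actual wavelength would differ from this non-relativistic estimate.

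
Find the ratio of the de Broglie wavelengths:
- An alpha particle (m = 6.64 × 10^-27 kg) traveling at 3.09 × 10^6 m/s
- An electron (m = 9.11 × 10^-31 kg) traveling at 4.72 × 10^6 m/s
λ₁/λ₂ = 2.10 × 10^-4

Using λ = h/(mv):

λ₁ = h/(m₁v₁) = 3.23 × 10^-14 m
λ₂ = h/(m₂v₂) = 1.54 × 10^-10 m

Ratio λ₁/λ₂ = (m₂v₂)/(m₁v₁)
         = (9.11 × 10^-31 kg × 4.72 × 10^6 m/s) / (6.64 × 10^-27 kg × 3.09 × 10^6 m/s)
         = 2.10 × 10^-4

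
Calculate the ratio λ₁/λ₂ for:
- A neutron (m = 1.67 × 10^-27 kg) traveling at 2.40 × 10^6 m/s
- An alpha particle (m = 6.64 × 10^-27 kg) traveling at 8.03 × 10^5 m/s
λ₁/λ₂ = 1.33

Using λ = h/(mv):

λ₁ = h/(m₁v₁) = 1.65 × 10^-13 m
λ₂ = h/(m₂v₂) = 1.24 × 10^-13 m

Ratio λ₁/λ₂ = (m₂v₂)/(m₁v₁)
         = (6.64 × 10^-27 kg × 8.03 × 10^5 m/s) / (1.67 × 10^-27 kg × 2.40 × 10^6 m/s)
         = 1.33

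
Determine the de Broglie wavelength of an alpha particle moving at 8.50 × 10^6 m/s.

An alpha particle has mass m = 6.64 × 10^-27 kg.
1.17 × 10^-14 m

Using the de Broglie relation λ = h/(mv):

λ = h/(mv)
λ = (6.626 × 10^-34 J·s) / (6.64 × 10^-27 kg × 8.50 × 10^6 m/s)
λ = 1.17 × 10^-14 m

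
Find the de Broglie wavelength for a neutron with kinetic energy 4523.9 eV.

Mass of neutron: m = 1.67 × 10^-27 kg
4.26 × 10^-13 m

Using λ = h/√(2mKE):

First convert KE to Joules: KE = 4523.9 eV = 7.248 × 10^-16 J

λ = h/√(2mKE)
λ = (6.626 × 10^-34 J·s) / √(2 × 1.67 × 10^-27 kg × 7.248 × 10^-16 J)
λ = 4.26 × 10^-13 m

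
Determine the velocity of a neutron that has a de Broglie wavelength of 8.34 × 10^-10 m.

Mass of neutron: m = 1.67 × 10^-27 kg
4.76 × 10^2 m/s

From the de Broglie relation λ = h/(mv), we solve for v:

v = h/(mλ)
v = (6.626 × 10^-34 J·s) / (1.67 × 10^-27 kg × 8.34 × 10^-10 m)
v = 4.76 × 10^2 m/s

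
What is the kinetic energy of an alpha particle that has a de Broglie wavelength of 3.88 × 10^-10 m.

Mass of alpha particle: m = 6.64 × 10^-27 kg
2.20 × 10^-22 J (or 1.37 × 10^-3 eV)

From λ = h/√(2mKE), we solve for KE:

λ² = h²/(2mKE)
KE = h²/(2mλ²)
KE = (6.626 × 10^-34 J·s)² / (2 × 6.64 × 10^-27 kg × (3.88 × 10^-10 m)²)
KE = 2.20 × 10^-22 J
KE = 1.37 × 10^-3 eV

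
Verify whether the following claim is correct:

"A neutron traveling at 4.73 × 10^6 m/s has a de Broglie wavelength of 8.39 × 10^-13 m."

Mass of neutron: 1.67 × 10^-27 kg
False

The claim is incorrect.

Using λ = h/(mv):
λ = (6.626 × 10^-34 J·s) / (1.67 × 10^-27 kg × 4.73 × 10^6 m/s)
λ = 8.39 × 10^-14 m

The actual wavelength differs from the claimed 8.39 × 10^-13 m.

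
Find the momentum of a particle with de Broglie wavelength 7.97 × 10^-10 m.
8.31 × 10^-25 kg·m/s

From the de Broglie relation λ = h/p, we solve for p:

p = h/λ
p = (6.626 × 10^-34 J·s) / (7.97 × 10^-10 m)
p = 8.31 × 10^-25 kg·m/s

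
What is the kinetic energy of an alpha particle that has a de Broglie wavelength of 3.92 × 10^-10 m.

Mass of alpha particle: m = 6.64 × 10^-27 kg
2.15 × 10^-22 J (or 1.34 × 10^-3 eV)

From λ = h/√(2mKE), we solve for KE:

λ² = h²/(2mKE)
KE = h²/(2mλ²)
KE = (6.626 × 10^-34 J·s)² / (2 × 6.64 × 10^-27 kg × (3.92 × 10^-10 m)²)
KE = 2.15 × 10^-22 J
KE = 1.34 × 10^-3 eV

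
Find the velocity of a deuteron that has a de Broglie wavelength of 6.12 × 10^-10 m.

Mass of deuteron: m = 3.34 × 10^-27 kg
3.24 × 10^2 m/s

From the de Broglie relation λ = h/(mv), we solve for v:

v = h/(mλ)
v = (6.626 × 10^-34 J·s) / (3.34 × 10^-27 kg × 6.12 × 10^-10 m)
v = 3.24 × 10^2 m/s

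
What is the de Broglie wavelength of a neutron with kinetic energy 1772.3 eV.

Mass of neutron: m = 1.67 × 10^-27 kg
6.80 × 10^-13 m

Using λ = h/√(2mKE):

First convert KE to Joules: KE = 1772.3 eV = 2.840 × 10^-16 J

λ = h/√(2mKE)
λ = (6.626 × 10^-34 J·s) / √(2 × 1.67 × 10^-27 kg × 2.840 × 10^-16 J)
λ = 6.80 × 10^-13 m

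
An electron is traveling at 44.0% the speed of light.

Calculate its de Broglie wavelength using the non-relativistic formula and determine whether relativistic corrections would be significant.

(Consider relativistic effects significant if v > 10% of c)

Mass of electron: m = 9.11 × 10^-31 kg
Yes, relativistic corrections are needed.

Using the non-relativistic de Broglie formula λ = h/(mv):

v = 44.0% × c = 1.319 × 10^8 m/s

λ = h/(mv)
λ = (6.626 × 10^-34 J·s) / (9.11 × 10^-31 kg × 1.319 × 10^8 m/s)
λ = 5.51 × 10^-12 m

Since v = 44.0% of c > 10% of c, relativistic corrections ARE significant and the actual wavelength would differ from this non-relativistic estimate.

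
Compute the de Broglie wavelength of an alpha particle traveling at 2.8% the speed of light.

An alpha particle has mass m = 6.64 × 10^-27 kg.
1.19 × 10^-14 m

Using the de Broglie relation λ = h/(mv):

v = 2.8% × c = 8.394 × 10^6 m/s

λ = h/(mv)
λ = (6.626 × 10^-34 J·s) / (6.64 × 10^-27 kg × 8.394 × 10^6 m/s)
λ = 1.19 × 10^-14 m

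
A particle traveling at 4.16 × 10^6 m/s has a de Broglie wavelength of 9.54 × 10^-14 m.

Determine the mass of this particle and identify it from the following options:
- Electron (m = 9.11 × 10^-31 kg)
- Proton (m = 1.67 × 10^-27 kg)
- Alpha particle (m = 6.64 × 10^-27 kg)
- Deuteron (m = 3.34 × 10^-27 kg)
The particle is a proton.

From λ = h/(mv), solve for mass:

m = h/(λv)
m = (6.626 × 10^-34 J·s) / (9.54 × 10^-14 m × 4.16 × 10^6 m/s)
m = 1.67 × 10^-27 kg

Comparing with the listed masses, this is closest to a proton.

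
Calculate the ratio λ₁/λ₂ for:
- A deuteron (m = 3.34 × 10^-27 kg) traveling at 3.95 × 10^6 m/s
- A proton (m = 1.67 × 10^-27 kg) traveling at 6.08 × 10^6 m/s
λ₁/λ₂ = 0.770

Using λ = h/(mv):

λ₁ = h/(m₁v₁) = 5.02 × 10^-14 m
λ₂ = h/(m₂v₂) = 6.53 × 10^-14 m

Ratio λ₁/λ₂ = (m₂v₂)/(m₁v₁)
         = (1.67 × 10^-27 kg × 6.08 × 10^6 m/s) / (3.34 × 10^-27 kg × 3.95 × 10^6 m/s)
         = 0.770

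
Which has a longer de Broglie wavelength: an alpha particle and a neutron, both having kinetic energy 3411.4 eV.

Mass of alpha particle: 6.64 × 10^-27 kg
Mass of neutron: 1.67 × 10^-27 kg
The neutron has the longer wavelength.

Using λ = h/√(2mKE):

For alpha particle: λ₁ = h/√(2m₁KE) = 2.46 × 10^-13 m
For neutron: λ₂ = h/√(2m₂KE) = 4.90 × 10^-13 m

Since λ ∝ 1/√m at constant kinetic energy, the lighter particle has the longer wavelength.

The neutron has the longer de Broglie wavelength.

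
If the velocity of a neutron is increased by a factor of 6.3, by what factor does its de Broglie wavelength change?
The wavelength decreases by a factor of 6.3.

From λ = h/(mv), the wavelength is inversely proportional to velocity:

λ ∝ 1/v

If v → 6.3v, then λ → λ/6.3

When velocity is increased by a factor of 6.3, the wavelength decreases by a factor of 6.3.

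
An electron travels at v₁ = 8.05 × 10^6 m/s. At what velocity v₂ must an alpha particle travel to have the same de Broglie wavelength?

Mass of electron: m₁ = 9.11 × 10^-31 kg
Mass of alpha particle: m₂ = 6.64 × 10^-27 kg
v₂ = 1.10 × 10^3 m/s

For equal de Broglie wavelengths: λ₁ = λ₂

h/(m₁v₁) = h/(m₂v₂)
m₁v₁ = m₂v₂
v₂ = v₁ · (m₁/m₂)

v₂ = 8.05 × 10^6 m/s × (9.11 × 10^-31 kg / 6.64 × 10^-27 kg)
v₂ = 1.10 × 10^3 m/s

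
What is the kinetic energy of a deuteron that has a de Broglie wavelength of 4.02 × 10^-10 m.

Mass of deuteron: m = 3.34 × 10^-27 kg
4.07 × 10^-22 J (or 2.54 × 10^-3 eV)

From λ = h/√(2mKE), we solve for KE:

λ² = h²/(2mKE)
KE = h²/(2mλ²)
KE = (6.626 × 10^-34 J·s)² / (2 × 3.34 × 10^-27 kg × (4.02 × 10^-10 m)²)
KE = 4.07 × 10^-22 J
KE = 2.54 × 10^-3 eV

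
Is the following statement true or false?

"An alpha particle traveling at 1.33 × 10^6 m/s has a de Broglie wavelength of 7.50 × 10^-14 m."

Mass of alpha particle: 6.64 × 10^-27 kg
True

The claim is correct.

Using λ = h/(mv):
λ = (6.626 × 10^-34 J·s) / (6.64 × 10^-27 kg × 1.33 × 10^6 m/s)
λ = 7.50 × 10^-14 m

This matches the claimed value.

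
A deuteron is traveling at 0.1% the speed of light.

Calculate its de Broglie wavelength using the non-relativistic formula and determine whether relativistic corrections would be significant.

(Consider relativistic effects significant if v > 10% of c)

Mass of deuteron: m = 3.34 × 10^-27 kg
No, relativistic corrections are not needed.

Using the non-relativistic de Broglie formula λ = h/(mv):

v = 0.1% × c = 2.998 × 10^5 m/s

λ = h/(mv)
λ = (6.626 × 10^-34 J·s) / (3.34 × 10^-27 kg × 2.998 × 10^5 m/s)
λ = 6.62 × 10^-13 m

Since v = 0.1% of c < 10% of c, relativistic corrections are NOT significant and this non-relativistic result is a good approximation.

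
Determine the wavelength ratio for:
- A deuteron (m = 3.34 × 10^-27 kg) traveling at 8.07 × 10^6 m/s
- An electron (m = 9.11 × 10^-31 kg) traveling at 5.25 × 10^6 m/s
λ₁/λ₂ = 1.77 × 10^-4

Using λ = h/(mv):

λ₁ = h/(m₁v₁) = 2.46 × 10^-14 m
λ₂ = h/(m₂v₂) = 1.39 × 10^-10 m

Ratio λ₁/λ₂ = (m₂v₂)/(m₁v₁)
         = (9.11 × 10^-31 kg × 5.25 × 10^6 m/s) / (3.34 × 10^-27 kg × 8.07 × 10^6 m/s)
         = 1.77 × 10^-4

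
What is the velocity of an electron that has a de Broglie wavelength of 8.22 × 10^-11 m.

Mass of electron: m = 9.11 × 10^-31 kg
8.85 × 10^6 m/s

From the de Broglie relation λ = h/(mv), we solve for v:

v = h/(mλ)
v = (6.626 × 10^-34 J·s) / (9.11 × 10^-31 kg × 8.22 × 10^-11 m)
v = 8.85 × 10^6 m/s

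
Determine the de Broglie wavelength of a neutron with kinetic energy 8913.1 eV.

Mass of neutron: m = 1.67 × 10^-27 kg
3.03 × 10^-13 m

Using λ = h/√(2mKE):

First convert KE to Joules: KE = 8913.1 eV = 1.428 × 10^-15 J

λ = h/√(2mKE)
λ = (6.626 × 10^-34 J·s) / √(2 × 1.67 × 10^-27 kg × 1.428 × 10^-15 J)
λ = 3.03 × 10^-13 m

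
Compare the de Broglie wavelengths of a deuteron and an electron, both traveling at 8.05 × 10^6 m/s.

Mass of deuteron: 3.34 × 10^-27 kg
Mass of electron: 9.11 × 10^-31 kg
The electron has the longer wavelength.

Using λ = h/(mv), since both particles have the same velocity, the wavelength depends only on mass.

For deuteron: λ₁ = h/(m₁v) = 2.46 × 10^-14 m
For electron: λ₂ = h/(m₂v) = 9.04 × 10^-11 m

Since λ ∝ 1/m at constant velocity, the lighter particle has the longer wavelength.

The electron has the longer de Broglie wavelength.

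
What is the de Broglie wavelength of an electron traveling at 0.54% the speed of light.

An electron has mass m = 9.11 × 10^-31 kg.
4.49 × 10^-10 m

Using the de Broglie relation λ = h/(mv):

v = 0.54% × c = 1.619 × 10^6 m/s

λ = h/(mv)
λ = (6.626 × 10^-34 J·s) / (9.11 × 10^-31 kg × 1.619 × 10^6 m/s)
λ = 4.49 × 10^-10 m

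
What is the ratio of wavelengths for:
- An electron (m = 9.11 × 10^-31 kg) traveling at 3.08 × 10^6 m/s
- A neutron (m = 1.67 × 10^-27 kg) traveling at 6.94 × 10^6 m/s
λ₁/λ₂ = 4.13 × 10^3

Using λ = h/(mv):

λ₁ = h/(m₁v₁) = 2.36 × 10^-10 m
λ₂ = h/(m₂v₂) = 5.72 × 10^-14 m

Ratio λ₁/λ₂ = (m₂v₂)/(m₁v₁)
         = (1.67 × 10^-27 kg × 6.94 × 10^6 m/s) / (9.11 × 10^-31 kg × 3.08 × 10^6 m/s)
         = 4.13 × 10^3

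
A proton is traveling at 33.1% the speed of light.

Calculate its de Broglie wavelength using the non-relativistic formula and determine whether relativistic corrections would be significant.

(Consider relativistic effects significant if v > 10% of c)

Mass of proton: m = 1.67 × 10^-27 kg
Yes, relativistic corrections are needed.

Using the non-relativistic de Broglie formula λ = h/(mv):

v = 33.1% × c = 9.923 × 10^7 m/s

λ = h/(mv)
λ = (6.626 × 10^-34 J·s) / (1.67 × 10^-27 kg × 9.923 × 10^7 m/s)
λ = 4.00 × 10^-15 m

Since v = 33.1% of c > 10% of c, relativistic corrections ARE significant and the actual wavelength would differ from this non-relativistic estimate.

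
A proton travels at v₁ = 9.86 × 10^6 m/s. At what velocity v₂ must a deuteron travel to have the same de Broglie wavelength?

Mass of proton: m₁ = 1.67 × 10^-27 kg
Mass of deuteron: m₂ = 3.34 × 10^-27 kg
v₂ = 4.93 × 10^6 m/s

For equal de Broglie wavelengths: λ₁ = λ₂

h/(m₁v₁) = h/(m₂v₂)
m₁v₁ = m₂v₂
v₂ = v₁ · (m₁/m₂)

v₂ = 9.86 × 10^6 m/s × (1.67 × 10^-27 kg / 3.34 × 10^-27 kg)
v₂ = 4.93 × 10^6 m/s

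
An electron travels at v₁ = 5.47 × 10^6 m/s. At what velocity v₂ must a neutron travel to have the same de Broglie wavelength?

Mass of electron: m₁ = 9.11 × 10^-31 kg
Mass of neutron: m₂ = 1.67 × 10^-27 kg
v₂ = 2.98 × 10^3 m/s

For equal de Broglie wavelengths: λ₁ = λ₂

h/(m₁v₁) = h/(m₂v₂)
m₁v₁ = m₂v₂
v₂ = v₁ · (m₁/m₂)

v₂ = 5.47 × 10^6 m/s × (9.11 × 10^-31 kg / 1.67 × 10^-27 kg)
v₂ = 2.98 × 10^3 m/s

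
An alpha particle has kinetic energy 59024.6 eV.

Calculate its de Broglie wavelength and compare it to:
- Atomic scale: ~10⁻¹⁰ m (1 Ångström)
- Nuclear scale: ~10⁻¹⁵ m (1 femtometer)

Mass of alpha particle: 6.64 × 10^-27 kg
λ = 5.91 × 10^-14 m, which is between nuclear and atomic scales.

Using λ = h/√(2mKE):

KE = 59024.6 eV = 9.457 × 10^-15 J

λ = h/√(2mKE)
λ = (6.626 × 10^-34 J·s) / √(2 × 6.64 × 10^-27 kg × 9.457 × 10^-15 J)
λ = 5.91 × 10^-14 m

Comparison:
- Atomic scale (10⁻¹⁰ m): λ is 0.00059× this size
- Nuclear scale (10⁻¹⁵ m): λ is 59× this size

The wavelength is between nuclear and atomic scales.

This wavelength is appropriate for probing atomic structure but too large for nuclear physics experiments.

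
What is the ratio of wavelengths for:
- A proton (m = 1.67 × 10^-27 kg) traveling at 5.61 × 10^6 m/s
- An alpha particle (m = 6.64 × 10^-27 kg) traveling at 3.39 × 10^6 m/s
λ₁/λ₂ = 2.40

Using λ = h/(mv):

λ₁ = h/(m₁v₁) = 7.07 × 10^-14 m
λ₂ = h/(m₂v₂) = 2.94 × 10^-14 m

Ratio λ₁/λ₂ = (m₂v₂)/(m₁v₁)
         = (6.64 × 10^-27 kg × 3.39 × 10^6 m/s) / (1.67 × 10^-27 kg × 5.61 × 10^6 m/s)
         = 2.40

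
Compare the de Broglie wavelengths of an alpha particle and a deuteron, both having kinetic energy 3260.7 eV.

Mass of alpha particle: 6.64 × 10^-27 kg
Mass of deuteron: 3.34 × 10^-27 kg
The deuteron has the longer wavelength.

Using λ = h/√(2mKE):

For alpha particle: λ₁ = h/√(2m₁KE) = 2.52 × 10^-13 m
For deuteron: λ₂ = h/√(2m₂KE) = 3.55 × 10^-13 m

Since λ ∝ 1/√m at constant kinetic energy, the lighter particle has the longer wavelength.

The deuteron has the longer de Broglie wavelength.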